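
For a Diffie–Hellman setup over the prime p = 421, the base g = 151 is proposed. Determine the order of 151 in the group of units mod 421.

By Lagrange's theorem, ord_421(151) divides φ(421) = 421 − 1 = 420 = 2^2 · 3 · 5 · 7.
Divisors of 420: 1, 2, 3, 4, 5, 6, 7, 10, 12, 14, 15, 20, 21, 28, 30, 35, 42, 60, 70, 84, 105, 140, 210, 420.
Evaluate successive powers at the divisors of 420:
151^1 ≡ 151
151^2 ≡ 67
151^3 ≡ 13
151^4 ≡ 279
151^5 ≡ 29
151^6 ≡ 169
151^7 ≡ 259
151^10 ≡ 420
151^12 ≡ 354
151^14 ≡ 142
151^15 ≡ 392
151^20 ≡ 1
So ord_421(151) = 20.

20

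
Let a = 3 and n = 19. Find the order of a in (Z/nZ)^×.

The order of 3 must divide φ(19) = 19 − 1 = 18 = 2 · 3^2.
Divisors of 18: 1, 2, 3, 6, 9, 18.
Check 3^d mod 19 for each divisor in increasing order:
3^1 ≡ 3
3^2 ≡ 9
3^3 ≡ 8
3^6 ≡ 7
3^9 ≡ 18
3^18 ≡ 1
The smallest such exponent is 18, so the order of 3 is 18.

18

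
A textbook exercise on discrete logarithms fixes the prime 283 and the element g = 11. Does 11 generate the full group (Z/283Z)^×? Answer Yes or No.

No

φ(283) = 283 − 1 = 282 = 2 · 3 · 47.
It suffices to check that the order of 11 is not a proper divisor of 282: compute 11^(282/q) for q ∈ {2, 3, 47}.
11^141 ≡ 1 (mod 283)  [q = 2: ≡ 1 ✗]
11^94 ≡ 44 (mod 283)  [q = 3: ≢ 1 ✓]
11^6 ≡ 264 (mod 283)  [q = 47: ≢ 1 ✓]
11^141 ≡ 1 shows ord(11) | 141, strictly less than φ(283); not a primitive root.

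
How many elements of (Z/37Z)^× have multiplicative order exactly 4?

2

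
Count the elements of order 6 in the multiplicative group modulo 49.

φ(49) = φ(7^2) = 7·(7−1) = 42 = 2 · 3 · 7.
Since (Z/49Z)^× is cyclic of order 42, the number of elements of order d is φ(d) when d | 42 and 0 otherwise.
6 = 2 · 3 divides 42, and φ(6) = 2.

2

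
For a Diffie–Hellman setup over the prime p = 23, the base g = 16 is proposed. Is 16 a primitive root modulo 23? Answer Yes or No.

No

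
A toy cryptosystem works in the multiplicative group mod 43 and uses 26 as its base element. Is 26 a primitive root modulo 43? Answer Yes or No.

φ(43) = 43 − 1 = 42 = 2 · 3 · 7.
An element g generates (Z/43Z)^× iff g^(42/q) ≢ 1 (mod 43) for each prime q ∈ {2, 3, 7}.
26^21 ≡ 42 (mod 43)  [q = 2: ≢ 1 ✓]
26^14 ≡ 6 (mod 43)  [q = 3: ≢ 1 ✓]
26^6 ≡ 35 (mod 43)  [q = 7: ≢ 1 ✓]
None equal 1, so ord_43(26) = 42: 26 is a primitive root.

Yes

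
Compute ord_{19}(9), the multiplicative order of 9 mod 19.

9

The order of 9 must divide φ(19) = 19 − 1 = 18 = 2 · 3^2.
Divisors of 18: 1, 2, 3, 6, 9, 18.
Check 9^d mod 19 for each divisor in increasing order:
9^1 ≡ 9
9^2 ≡ 5
9^3 ≡ 7
9^6 ≡ 11
9^9 ≡ 1
Hence ord(9) = 9.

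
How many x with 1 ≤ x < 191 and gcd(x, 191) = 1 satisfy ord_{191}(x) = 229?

0

φ(191) = 191 − 1 = 190 = 2 · 5 · 19.
In a cyclic group of order 190, there are φ(d) elements of order d for each divisor d of 190, and zero for non-divisors.
Here 190 is not a multiple of 229, so there are no elements of order 229.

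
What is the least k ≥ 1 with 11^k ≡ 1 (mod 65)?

12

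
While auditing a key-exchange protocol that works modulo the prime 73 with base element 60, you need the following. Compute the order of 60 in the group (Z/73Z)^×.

72

The order of 60 must divide φ(73) = 73 − 1 = 72 = 2^3 · 3^2.
Divisors of 72: 1, 2, 3, 4, 6, 8, 9, 12, 18, 24, 36, 72.
Compute 60^d (mod 73) for the divisors d until we hit 1:
60^1 ≡ 60 (mod 73)
60^2 ≡ 23 (mod 73)
60^3 ≡ 66 (mod 73)
60^4 ≡ 18 (mod 73)
60^6 ≡ 49 (mod 73)
60^8 ≡ 32 (mod 73)
60^9 ≡ 22 (mod 73)
60^12 ≡ 65 (mod 73)
60^18 ≡ 46 (mod 73)
60^24 ≡ 64 (mod 73)
60^36 ≡ 72 (mod 73)
60^72 ≡ 1 (mod 73) ✓
Hence ord(60) = 72.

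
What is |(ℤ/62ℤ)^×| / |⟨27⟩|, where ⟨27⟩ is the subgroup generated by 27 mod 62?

3

By Lagrange's theorem, ord_62(27) divides φ(62) = φ(2)·φ(31) = 1·30 = 30 = 2 · 3 · 5.
Divisors of 30: 1, 2, 3, 5, 6, 10, 15, 30.
Test each divisor d:
27^1 ≡ 27 (mod 62)
27^2 ≡ 47 (mod 62)
27^3 ≡ 29 (mod 62)
27^5 ≡ 61 (mod 62)
27^6 ≡ 35 (mod 62)
27^10 ≡ 1 (mod 62) ✓
So ord_62(27) = 10, hence |⟨27⟩| = 10.
Index = |(Z/62Z)^×| / |⟨27⟩| = 30 / 10 = 3.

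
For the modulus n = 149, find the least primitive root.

2

φ(149) = 149 − 1 = 148 = 2^2 · 37.
Test candidates g = 2, 3, … against the prime factors q ∈ {2, 37} of φ(149): g is a generator iff g^(148/q) ≢ 1 for every such q.
g = 2: 2^74 ≡ 148; 2^4 ≡ 16 — none is 1, so 2 is a primitive root.
Hence the least primitive root of 149 is 2.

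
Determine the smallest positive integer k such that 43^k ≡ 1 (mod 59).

58

Since 43 ∈ (Z/59Z)^×, its order divides φ(59) = 59 − 1 = 58 = 2 · 29.
Divisors of 58: 1, 2, 29, 58.
Compute 43^d (mod 59) for the divisors d until we hit 1:
43^1 ≡ 43
43^2 ≡ 20
43^29 ≡ 58
43^58 ≡ 1
Hence ord(43) = 58.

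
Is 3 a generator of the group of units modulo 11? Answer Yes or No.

No

φ(11) = 11 − 1 = 10 = 2 · 5.
It suffices to check that the order of 3 is not a proper divisor of 10: compute 3^(10/q) for q ∈ {2, 5}.
3^5 ≡ 1 (mod 11)  [q = 2: ≡ 1 ✗]
3^2 ≡ 9 (mod 11)  [q = 5: ≢ 1 ✓]
Since 3^5 ≡ 1, the order of 3 divides 5 < 10, so 3 is not a primitive root.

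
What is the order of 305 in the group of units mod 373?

ord(305) | φ(373) = 373 − 1 = 372 = 2^2 · 3 · 31.
Divisors of 372: 1, 2, 3, 4, 6, 12, 31, 62, 93, 124, 186, 372.
Test each divisor d:
305^1 ≡ 305
305^2 ≡ 148
305^3 ≡ 7
305^4 ≡ 270
305^6 ≡ 49
305^12 ≡ 163
305^31 ≡ 285
305^62 ≡ 284
305^93 ≡ 372
305^124 ≡ 88
305^186 ≡ 1
Hence ord(305) = 186.

186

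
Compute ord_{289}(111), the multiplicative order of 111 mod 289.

136

By Lagrange's theorem, ord_289(111) divides φ(289) = φ(17^2) = 17·(17−1) = 272 = 2^4 · 17.
Divisors of 272: 1, 2, 4, 8, 16, 17, 34, 68, 136, 272.
Check 111^d mod 289 for each divisor in increasing order:
111^1 ≡ 111 (mod 289)
111^2 ≡ 183 (mod 289)
111^4 ≡ 254 (mod 289)
111^8 ≡ 69 (mod 289)
111^16 ≡ 137 (mod 289)
111^17 ≡ 179 (mod 289)
111^34 ≡ 251 (mod 289)
111^68 ≡ 288 (mod 289)
111^136 ≡ 1 (mod 289) ✓
So ord_289(111) = 136.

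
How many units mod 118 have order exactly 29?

φ(118) = φ(2)·φ(59) = 1·58 = 58 = 2 · 29.
In a cyclic group of order 58, there are φ(d) elements of order d for each divisor d of 58, and zero for non-divisors.
29 | 58, and φ(29) = 29 − 1 = 28.

28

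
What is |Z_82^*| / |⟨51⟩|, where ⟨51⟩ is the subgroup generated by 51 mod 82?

ord(51) | φ(82) = φ(2)·φ(41) = 1·40 = 40 = 2^3 · 5.
Divisors of 40: 1, 2, 4, 5, 8, 10, 20, 40.
Test each divisor d:
51^1 ≡ 51 (mod 82)
51^2 ≡ 59 (mod 82)
51^4 ≡ 37 (mod 82)
51^5 ≡ 1 (mod 82) ✓
The order of 51 is 5, so the subgroup it generates has 5 elements.
Index = |(Z/82Z)^×| / |⟨51⟩| = 40 / 5 = 8.

8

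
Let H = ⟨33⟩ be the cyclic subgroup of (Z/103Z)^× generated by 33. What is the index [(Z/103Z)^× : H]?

Since 33 ∈ (Z/103Z)^×, its order divides φ(103) = 103 − 1 = 102 = 2 · 3 · 17.
Divisors of 102: 1, 2, 3, 6, 17, 34, 51, 102.
Evaluate successive powers at the divisors of 102:
33^1 ≡ 33 (mod 103)
33^2 ≡ 59 (mod 103)
33^3 ≡ 93 (mod 103)
33^6 ≡ 100 (mod 103)
33^17 ≡ 46 (mod 103)
33^34 ≡ 56 (mod 103)
33^51 ≡ 1 (mod 103) ✓
Thus |⟨33⟩| = ord(33) = 51.
The index is φ(103) / ord(33) = 102 / 51 = 2.

2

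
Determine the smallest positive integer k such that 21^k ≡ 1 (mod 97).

96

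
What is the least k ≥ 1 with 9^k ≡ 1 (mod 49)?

21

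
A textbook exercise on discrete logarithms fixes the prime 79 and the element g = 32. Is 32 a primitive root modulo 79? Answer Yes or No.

φ(79) = 79 − 1 = 78 = 2 · 3 · 13.
An element g generates (Z/79Z)^× iff g^(78/q) ≢ 1 (mod 79) for each prime q ∈ {2, 3, 13}.
32^39 ≡ 1 (mod 79)  [q = 2: ≡ 1 ✗]
32^26 ≡ 55 (mod 79)  [q = 3: ≢ 1 ✓]
32^6 ≡ 52 (mod 79)  [q = 13: ≢ 1 ✓]
The check at q = 2 fails, so 32 generates a proper subgroup.

No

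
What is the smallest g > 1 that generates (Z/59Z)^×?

2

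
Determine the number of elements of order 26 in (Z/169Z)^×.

12

φ(169) = φ(13^2) = 13·(13−1) = 156 = 2^2 · 3 · 13.
(Z/169Z)^× is cyclic (|G| = 156); a cyclic group of order m has exactly φ(d) elements of each order d | m, and none otherwise.
26 = 2 · 13 divides 156, and φ(26) = 12.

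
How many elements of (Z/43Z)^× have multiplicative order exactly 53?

0

φ(43) = 43 − 1 = 42 = 2 · 3 · 7.
In a cyclic group of order 42, there are φ(d) elements of order d for each divisor d of 42, and zero for non-divisors.
Here 42 is not a multiple of 53, so there are no elements of order 53.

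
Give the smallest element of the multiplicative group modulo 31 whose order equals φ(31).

3

φ(31) = 31 − 1 = 30 = 2 · 3 · 5.
g is a primitive root iff g^(30/q) ≢ 1 (mod 31) for each prime q ∈ {2, 3, 5}.
g = 2: 2^15 ≡ 1 — hits 1, so not a primitive root.
g = 3: 3^15 ≡ 30; 3^10 ≡ 25; 3^6 ≡ 16 — none is 1, so 3 is a primitive root.
The smallest primitive root modulo 31 is 3.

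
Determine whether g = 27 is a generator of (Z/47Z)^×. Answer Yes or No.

φ(47) = 47 − 1 = 46 = 2 · 23.
It suffices to check that the order of 27 is not a proper divisor of 46: compute 27^(46/q) for q ∈ {2, 23}.
27^23 ≡ 1 (mod 47)  [q = 2: ≡ 1 ✗]
27^2 ≡ 24 (mod 47)  [q = 23: ≢ 1 ✓]
27^23 ≡ 1 shows ord(27) | 23, strictly less than φ(47); not a primitive root.

No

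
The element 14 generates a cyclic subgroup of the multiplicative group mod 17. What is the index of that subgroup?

ord(14) | φ(17) = 17 − 1 = 16 = 2^4.
Divisors of 16: 1, 2, 4, 8, 16.
Check 14^d mod 17 for each divisor in increasing order:
14^1 ≡ 14 (mod 17)
14^2 ≡ 9 (mod 17)
14^4 ≡ 13 (mod 17)
14^8 ≡ 16 (mod 17)
14^16 ≡ 1 (mod 17) ✓
So ord_17(14) = 16, hence |⟨14⟩| = 16.
The index is φ(17) / ord(14) = 16 / 16 = 1.

1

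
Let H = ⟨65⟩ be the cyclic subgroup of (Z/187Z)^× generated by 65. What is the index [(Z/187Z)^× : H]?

10

The order of 65 must divide φ(187) = φ(11·17) = (11−1)·(17−1) = 10·16 = 160 = 2^5 · 5.
Divisors of 160: 1, 2, 4, 5, 8, 10, 16, 20, 32, 40, 80, 160.
Compute 65^d (mod 187) for the divisors d until we hit 1:
65^1 ≡ 65 (mod 187)
65^2 ≡ 111 (mod 187)
65^4 ≡ 166 (mod 187)
65^5 ≡ 131 (mod 187)
65^8 ≡ 67 (mod 187)
65^10 ≡ 144 (mod 187)
65^16 ≡ 1 (mod 187) ✓
Thus |⟨65⟩| = ord(65) = 16.
Index = |(Z/187Z)^×| / |⟨65⟩| = 160 / 16 = 10.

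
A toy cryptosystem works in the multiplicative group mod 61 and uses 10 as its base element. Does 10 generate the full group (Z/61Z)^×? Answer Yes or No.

φ(61) = 61 − 1 = 60 = 2^2 · 3 · 5.
10 is a primitive root mod 61 iff 10^(φ(61)/q) ≢ 1 for every prime q | φ(61), i.e. q ∈ {2, 3, 5}.
10^30 ≡ 60 (mod 61)  [q = 2: ≢ 1 ✓]
10^20 ≡ 13 (mod 61)  [q = 3: ≢ 1 ✓]
10^12 ≡ 58 (mod 61)  [q = 5: ≢ 1 ✓]
None equal 1, so ord_61(10) = 60: 10 is a primitive root.

Yes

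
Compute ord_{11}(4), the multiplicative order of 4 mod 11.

5

By Lagrange's theorem, ord_11(4) divides φ(11) = 11 − 1 = 10 = 2 · 5.
Divisors of 10: 1, 2, 5, 10.
Check 4^d mod 11 for each divisor in increasing order:
4^1 ≡ 4 (mod 11)
4^2 ≡ 5 (mod 11)
4^5 ≡ 1 (mod 11) ✓
Therefore the multiplicative order of 4 modulo 11 is 5.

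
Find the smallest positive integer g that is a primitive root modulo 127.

φ(127) = 127 − 1 = 126 = 2 · 3^2 · 7.
g is a primitive root iff g^(126/q) ≢ 1 (mod 127) for each prime q ∈ {2, 3, 7}.
g = 2: 2^63 ≡ 1 — hits 1, so not a primitive root.
g = 3: 3^63 ≡ 126; 3^42 ≡ 107; 3^18 ≡ 4 — none is 1, so 3 is a primitive root.
The smallest primitive root modulo 127 is 3.

3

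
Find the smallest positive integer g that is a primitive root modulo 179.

φ(179) = 179 − 1 = 178 = 2 · 89.
g is a primitive root iff g^(178/q) ≢ 1 (mod 179) for each prime q ∈ {2, 89}.
g = 2: 2^89 ≡ 178; 2^2 ≡ 4 — none is 1, so 2 is a primitive root.
Hence the least primitive root of 179 is 2.

2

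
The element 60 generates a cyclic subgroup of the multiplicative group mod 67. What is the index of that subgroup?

ord(60) | φ(67) = 67 − 1 = 66 = 2 · 3 · 11.
Divisors of 66: 1, 2, 3, 6, 11, 22, 33, 66.
Evaluate successive powers at the divisors of 66:
60^1 ≡ 60 (mod 67)
60^2 ≡ 49 (mod 67)
60^3 ≡ 59 (mod 67)
60^6 ≡ 64 (mod 67)
60^11 ≡ 37 (mod 67)
60^22 ≡ 29 (mod 67)
60^33 ≡ 1 (mod 67) ✓
The order of 60 is 33, so the subgroup it generates has 33 elements.
The index is φ(67) / ord(60) = 66 / 33 = 2.

2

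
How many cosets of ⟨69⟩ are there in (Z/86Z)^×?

ord(69) | φ(86) = φ(2)·φ(43) = 1·42 = 42 = 2 · 3 · 7.
Divisors of 42: 1, 2, 3, 6, 7, 14, 21, 42.
Check 69^d mod 86 for each divisor in increasing order:
69^1 ≡ 69
69^2 ≡ 31
69^3 ≡ 75
69^6 ≡ 35
69^7 ≡ 7
69^14 ≡ 49
69^21 ≡ 85
69^42 ≡ 1
The order of 69 is 42, so the subgroup it generates has 42 elements.
Index = |(Z/86Z)^×| / |⟨69⟩| = 42 / 42 = 1.

1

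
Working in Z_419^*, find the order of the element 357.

418

ord(357) | φ(419) = 419 − 1 = 418 = 2 · 11 · 19.
Divisors of 418: 1, 2, 11, 19, 22, 38, 209, 418.
Evaluate successive powers at the divisors of 418:
357^1 ≡ 357
357^2 ≡ 73
357^11 ≡ 90
357^19 ≡ 350
357^22 ≡ 139
357^38 ≡ 152
357^209 ≡ 418
357^418 ≡ 1
Hence ord(357) = 418.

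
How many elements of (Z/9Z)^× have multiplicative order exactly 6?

φ(9) = φ(3^2) = 3·(3−1) = 6 = 2 · 3.
Since (Z/9Z)^× is cyclic of order 6, the number of elements of order d is φ(d) when d | 6 and 0 otherwise.
6 = 2 · 3 divides 6, and φ(6) = 2.

2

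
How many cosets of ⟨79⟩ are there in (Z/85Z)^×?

Since 79 ∈ (Z/85Z)^×, its order divides φ(85) = φ(5·17) = (5−1)·(17−1) = 4·16 = 64 = 2^6.
Divisors of 64: 1, 2, 4, 8, 16, 32, 64.
Compute 79^d (mod 85) for the divisors d until we hit 1:
79^1 ≡ 79 (mod 85)
79^2 ≡ 36 (mod 85)
79^4 ≡ 21 (mod 85)
79^8 ≡ 16 (mod 85)
79^16 ≡ 1 (mod 85) ✓
Thus |⟨79⟩| = ord(79) = 16.
[(Z/85Z)^× : ⟨79⟩] = 64/16 = 4.

4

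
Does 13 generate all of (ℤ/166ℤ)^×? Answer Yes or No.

Yes

φ(166) = φ(2)·φ(83) = 1·82 = 82 = 2 · 41.
It suffices to check that the order of 13 is not a proper divisor of 82: compute 13^(82/q) for q ∈ {2, 41}.
13^41 ≡ 165 (mod 166)  [q = 2: ≢ 1 ✓]
13^2 ≡ 3 (mod 166)  [q = 41: ≢ 1 ✓]
None equal 1, so ord_166(13) = 82: 13 is a primitive root.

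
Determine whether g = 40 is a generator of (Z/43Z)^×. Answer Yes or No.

φ(43) = 43 − 1 = 42 = 2 · 3 · 7.
An element g generates (Z/43Z)^× iff g^(42/q) ≢ 1 (mod 43) for each prime q ∈ {2, 3, 7}.
40^21 ≡ 1 (mod 43)  [q = 2: ≡ 1 ✗]
40^14 ≡ 36 (mod 43)  [q = 3: ≢ 1 ✓]
40^6 ≡ 41 (mod 43)  [q = 7: ≢ 1 ✓]
The check at q = 2 fails, so 40 generates a proper subgroup.

No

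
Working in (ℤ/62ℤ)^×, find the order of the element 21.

The order of 21 must divide φ(62) = φ(2)·φ(31) = 1·30 = 30 = 2 · 3 · 5.
Divisors of 30: 1, 2, 3, 5, 6, 10, 15, 30.
Check 21^d mod 62 for each divisor in increasing order:
21^1 ≡ 21 (mod 62)
21^2 ≡ 7 (mod 62)
21^3 ≡ 23 (mod 62)
21^5 ≡ 37 (mod 62)
21^6 ≡ 33 (mod 62)
21^10 ≡ 5 (mod 62)
21^15 ≡ 61 (mod 62)
21^30 ≡ 1 (mod 62) ✓
Hence ord(21) = 30.

30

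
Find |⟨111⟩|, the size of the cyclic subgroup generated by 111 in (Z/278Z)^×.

Since 111 ∈ (Z/278Z)^×, its order divides φ(278) = φ(2)·φ(139) = 1·138 = 138 = 2 · 3 · 23.
Divisors of 138: 1, 2, 3, 6, 23, 46, 69, 138.
Test each divisor d:
111^1 ≡ 111
111^2 ≡ 89
111^3 ≡ 149
111^6 ≡ 239
111^23 ≡ 97
111^46 ≡ 235
111^69 ≡ 277
111^138 ≡ 1
The smallest such exponent is 138, so the order of 111 is 138.

138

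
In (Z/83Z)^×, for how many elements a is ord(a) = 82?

φ(83) = 83 − 1 = 82 = 2 · 41.
In a cyclic group of order 82, there are φ(d) elements of order d for each divisor d of 82, and zero for non-divisors.
82 = 2 · 41 divides 82, and φ(82) = 40.

40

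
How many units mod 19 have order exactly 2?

φ(19) = 19 − 1 = 18 = 2 · 3^2.
Since (Z/19Z)^× is cyclic of order 18, the number of elements of order d is φ(d) when d | 18 and 0 otherwise.
2 | 18, and φ(2) = 2 − 1 = 1.

1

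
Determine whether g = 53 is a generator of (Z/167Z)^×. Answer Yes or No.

Yes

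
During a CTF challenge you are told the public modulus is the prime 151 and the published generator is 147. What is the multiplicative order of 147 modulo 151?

30

ord(147) | φ(151) = 151 − 1 = 150 = 2 · 3 · 5^2.
Divisors of 150: 1, 2, 3, 5, 6, 10, 15, 25, 30, 50, 75, 150.
Compute 147^d (mod 151) for the divisors d until we hit 1:
147^1 ≡ 147 (mod 151)
147^2 ≡ 16 (mod 151)
147^3 ≡ 87 (mod 151)
147^5 ≡ 33 (mod 151)
147^6 ≡ 19 (mod 151)
147^10 ≡ 32 (mod 151)
147^15 ≡ 150 (mod 151)
147^25 ≡ 119 (mod 151)
147^30 ≡ 1 (mod 151) ✓
The smallest such exponent is 30, so the order of 147 is 30.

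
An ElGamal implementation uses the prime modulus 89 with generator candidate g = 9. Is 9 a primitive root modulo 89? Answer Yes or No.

φ(89) = 89 − 1 = 88 = 2^3 · 11.
9 is a primitive root mod 89 iff 9^(φ(89)/q) ≢ 1 for every prime q | φ(89), i.e. q ∈ {2, 11}.
9^44 ≡ 1 (mod 89)  [q = 2: ≡ 1 ✗]
9^8 ≡ 2 (mod 89)  [q = 11: ≢ 1 ✓]
9^44 ≡ 1 shows ord(9) | 44, strictly less than φ(89); not a primitive root.

No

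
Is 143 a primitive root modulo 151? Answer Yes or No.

φ(151) = 151 − 1 = 150 = 2 · 3 · 5^2.
Test 143^(150/q) mod 151 for each prime factor q of 150:
143^75 ≡ 150 (mod 151)  [q = 2: ≢ 1 ✓]
143^50 ≡ 1 (mod 151)  [q = 3: ≡ 1 ✗]
143^30 ≡ 1 (mod 151)  [q = 5: ≡ 1 ✗]
The check at q = 3 fails, so 143 generates a proper subgroup.

No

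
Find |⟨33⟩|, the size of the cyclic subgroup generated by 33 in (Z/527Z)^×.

10

The order of 33 must divide φ(527) = φ(17·31) = (17−1)·(31−1) = 16·30 = 480 = 2^5 · 3 · 5.
Divisors of 480: 1, 2, 3, 4, 5, 6, 8, 10, 12, 15, 16, 20, 24, 30, 32, 40, 48, 60, 80, 96, 120, 160, 240, 480.
Evaluate successive powers at the divisors of 480:
33^1 ≡ 33
33^2 ≡ 35
33^3 ≡ 101
33^4 ≡ 171
33^5 ≡ 373
33^6 ≡ 188
33^8 ≡ 256
33^10 ≡ 1
So ord_527(33) = 10.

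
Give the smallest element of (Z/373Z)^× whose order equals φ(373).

2

φ(373) = 373 − 1 = 372 = 2^2 · 3 · 31.
g is a primitive root iff g^(372/q) ≢ 1 (mod 373) for each prime q ∈ {2, 3, 31}.
g = 2: 2^186 ≡ 372; 2^124 ≡ 284; 2^12 ≡ 366 — none is 1, so 2 is a primitive root.
Hence the least primitive root of 373 is 2.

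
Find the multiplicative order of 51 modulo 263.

131

ord(51) | φ(263) = 263 − 1 = 262 = 2 · 131.
Divisors of 262: 1, 2, 131, 262.
Evaluate successive powers at the divisors of 262:
51^1 ≡ 51 (mod 263)
51^2 ≡ 234 (mod 263)
51^131 ≡ 1 (mod 263) ✓
So ord_263(51) = 131.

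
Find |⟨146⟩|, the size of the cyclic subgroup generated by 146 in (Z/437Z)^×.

198

Since 146 ∈ (Z/437Z)^×, its order divides φ(437) = φ(19·23) = (19−1)·(23−1) = 18·22 = 396 = 2^2 · 3^2 · 11.
Divisors of 396: 1, 2, 3, 4, 6, 9, 11, 12, 18, 22, 33, 36, 44, 66, 99, 132, 198, 396.
Compute 146^d (mod 437) for the divisors d until we hit 1:
146^1 ≡ 146 (mod 437)
146^2 ≡ 340 (mod 437)
146^3 ≡ 259 (mod 437)
146^4 ≡ 232 (mod 437)
146^6 ≡ 220 (mod 437)
146^9 ≡ 170 (mod 437)
146^11 ≡ 116 (mod 437)
146^12 ≡ 330 (mod 437)
146^18 ≡ 58 (mod 437)
146^22 ≡ 346 (mod 437)
146^33 ≡ 369 (mod 437)
146^36 ≡ 305 (mod 437)
146^44 ≡ 415 (mod 437)
146^66 ≡ 254 (mod 437)
146^99 ≡ 208 (mod 437)
146^132 ≡ 277 (mod 437)
146^198 ≡ 1 (mod 437) ✓
Therefore the multiplicative order of 146 modulo 437 is 198.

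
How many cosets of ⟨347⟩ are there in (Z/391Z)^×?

2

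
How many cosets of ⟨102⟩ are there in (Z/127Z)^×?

3

By Lagrange's theorem, ord_127(102) divides φ(127) = 127 − 1 = 126 = 2 · 3^2 · 7.
Divisors of 126: 1, 2, 3, 6, 7, 9, 14, 18, 21, 42, 63, 126.
Compute 102^d (mod 127) for the divisors d until we hit 1:
102^1 ≡ 102 (mod 127)
102^2 ≡ 117 (mod 127)
102^3 ≡ 123 (mod 127)
102^6 ≡ 16 (mod 127)
102^7 ≡ 108 (mod 127)
102^9 ≡ 63 (mod 127)
102^14 ≡ 107 (mod 127)
102^18 ≡ 32 (mod 127)
102^21 ≡ 126 (mod 127)
102^42 ≡ 1 (mod 127) ✓
Thus |⟨102⟩| = ord(102) = 42.
The index is φ(127) / ord(102) = 126 / 42 = 3.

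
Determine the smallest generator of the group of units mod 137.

φ(137) = 137 − 1 = 136 = 2^3 · 17.
Test candidates g = 2, 3, … against the prime factors q ∈ {2, 17} of φ(137): g is a generator iff g^(136/q) ≢ 1 for every such q.
g = 2: 2^68 ≡ 1 — hits 1, so not a primitive root.
g = 3: 3^68 ≡ 136; 3^8 ≡ 122 — none is 1, so 3 is a primitive root.
Hence the least primitive root of 137 is 3.

3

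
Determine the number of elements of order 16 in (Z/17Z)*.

φ(17) = 17 − 1 = 16 = 2^4.
(Z/17Z)^× is cyclic (|G| = 16); a cyclic group of order m has exactly φ(d) elements of each order d | m, and none otherwise.
16 = 2^4 divides 16, and φ(16) = 8.

8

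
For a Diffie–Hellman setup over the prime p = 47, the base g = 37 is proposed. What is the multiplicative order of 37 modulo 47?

23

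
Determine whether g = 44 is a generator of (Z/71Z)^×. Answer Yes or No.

Yes

φ(71) = 71 − 1 = 70 = 2 · 5 · 7.
44 is a primitive root mod 71 iff 44^(φ(71)/q) ≢ 1 for every prime q | φ(71), i.e. q ∈ {2, 5, 7}.
44^35 ≡ 70 (mod 71)  [q = 2: ≢ 1 ✓]
44^14 ≡ 57 (mod 71)  [q = 5: ≢ 1 ✓]
44^10 ≡ 45 (mod 71)  [q = 7: ≢ 1 ✓]
All checks pass, so 44 has order 70 and is a primitive root modulo 71.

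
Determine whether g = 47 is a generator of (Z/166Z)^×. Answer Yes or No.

φ(166) = φ(2)·φ(83) = 1·82 = 82 = 2 · 41.
An element g generates (Z/166Z)^× iff g^(82/q) ≢ 1 (mod 166) for each prime q ∈ {2, 41}.
47^41 ≡ 165 (mod 166)  [q = 2: ≢ 1 ✓]
47^2 ≡ 51 (mod 166)  [q = 41: ≢ 1 ✓]
Every test exponent gives a nontrivial residue, hence 47 generates the full group.

Yes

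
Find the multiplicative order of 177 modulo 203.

84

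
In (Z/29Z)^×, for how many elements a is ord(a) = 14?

6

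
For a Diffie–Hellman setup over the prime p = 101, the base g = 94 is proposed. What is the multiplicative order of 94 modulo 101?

ord(94) | φ(101) = 101 − 1 = 100 = 2^2 · 5^2.
Divisors of 100: 1, 2, 4, 5, 10, 20, 25, 50, 100.
Compute 94^d (mod 101) for the divisors d until we hit 1:
94^1 ≡ 94 (mod 101)
94^2 ≡ 49 (mod 101)
94^4 ≡ 78 (mod 101)
94^5 ≡ 60 (mod 101)
94^10 ≡ 65 (mod 101)
94^20 ≡ 84 (mod 101)
94^25 ≡ 91 (mod 101)
94^50 ≡ 100 (mod 101)
94^100 ≡ 1 (mod 101) ✓
So ord_101(94) = 100.

100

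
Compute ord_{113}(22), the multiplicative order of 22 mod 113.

56

The order of 22 must divide φ(113) = 113 − 1 = 112 = 2^4 · 7.
Divisors of 112: 1, 2, 4, 7, 8, 14, 16, 28, 56, 112.
Evaluate successive powers at the divisors of 112:
22^1 ≡ 22 (mod 113)
22^2 ≡ 32 (mod 113)
22^4 ≡ 7 (mod 113)
22^7 ≡ 69 (mod 113)
22^8 ≡ 49 (mod 113)
22^14 ≡ 15 (mod 113)
22^16 ≡ 28 (mod 113)
22^28 ≡ 112 (mod 113)
22^56 ≡ 1 (mod 113) ✓
Therefore the multiplicative order of 22 modulo 113 is 56.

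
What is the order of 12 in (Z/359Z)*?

179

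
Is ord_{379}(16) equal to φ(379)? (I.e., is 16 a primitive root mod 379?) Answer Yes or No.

No

φ(379) = 379 − 1 = 378 = 2 · 3^3 · 7.
Test 16^(378/q) mod 379 for each prime factor q of 378:
16^189 ≡ 1 (mod 379)  [q = 2: ≡ 1 ✗]
16^126 ≡ 327 (mod 379)  [q = 3: ≢ 1 ✓]
16^54 ≡ 195 (mod 379)  [q = 7: ≢ 1 ✓]
The check at q = 2 fails, so 16 generates a proper subgroup.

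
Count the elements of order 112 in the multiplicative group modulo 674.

48

φ(674) = φ(2)·φ(337) = 1·336 = 336 = 2^4 · 3 · 7.
In a cyclic group of order 336, there are φ(d) elements of order d for each divisor d of 336, and zero for non-divisors.
112 = 2^4 · 7 divides 336, and φ(112) = 48.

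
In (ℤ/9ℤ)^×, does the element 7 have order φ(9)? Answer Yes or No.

φ(9) = φ(3^2) = 3·(3−1) = 6 = 2 · 3.
It suffices to check that the order of 7 is not a proper divisor of 6: compute 7^(6/q) for q ∈ {2, 3}.
7^3 ≡ 1 (mod 9)  [q = 2: ≡ 1 ✗]
7^2 ≡ 4 (mod 9)  [q = 3: ≢ 1 ✓]
7^3 ≡ 1 shows ord(7) | 3, strictly less than φ(9); not a primitive root.

No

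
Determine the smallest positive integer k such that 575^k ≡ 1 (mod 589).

By Lagrange's theorem, ord_589(575) divides φ(589) = φ(19·31) = (19−1)·(31−1) = 18·30 = 540 = 2^2 · 3^3 · 5.
Divisors of 540: 1, 2, 3, 4, 5, 6, 9, 10, 12, 15, 18, 20, 27, 30, 36, 45, 54, 60, 90, 108, 135, 180, 270, 540.
Check 575^d mod 589 for each divisor in increasing order:
575^1 ≡ 575
575^2 ≡ 196
575^3 ≡ 201
575^4 ≡ 131
575^5 ≡ 522
575^6 ≡ 349
575^9 ≡ 58
575^10 ≡ 366
575^12 ≡ 467
575^15 ≡ 216
575^18 ≡ 419
575^20 ≡ 253
575^27 ≡ 153
575^30 ≡ 125
575^36 ≡ 39
575^45 ≡ 495
575^54 ≡ 438
575^60 ≡ 311
575^90 ≡ 1
Therefore the multiplicative order of 575 modulo 589 is 90.

90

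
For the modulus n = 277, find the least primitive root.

5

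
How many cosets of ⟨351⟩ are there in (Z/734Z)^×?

1

Since 351 ∈ (Z/734Z)^×, its order divides φ(734) = φ(2)·φ(367) = 1·366 = 366 = 2 · 3 · 61.
Divisors of 366: 1, 2, 3, 6, 61, 122, 183, 366.
Compute 351^d (mod 734) for the divisors d until we hit 1:
351^1 ≡ 351
351^2 ≡ 623
351^3 ≡ 675
351^6 ≡ 545
351^61 ≡ 651
351^122 ≡ 283
351^183 ≡ 733
351^366 ≡ 1
So ord_734(351) = 366, hence |⟨351⟩| = 366.
[(Z/734Z)^× : ⟨351⟩] = 366/366 = 1.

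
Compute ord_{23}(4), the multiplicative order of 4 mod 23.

11

The order of 4 must divide φ(23) = 23 − 1 = 22 = 2 · 11.
Divisors of 22: 1, 2, 11, 22.
Evaluate successive powers at the divisors of 22:
4^1 ≡ 4 (mod 23)
4^2 ≡ 16 (mod 23)
4^11 ≡ 1 (mod 23) ✓
Hence ord(4) = 11.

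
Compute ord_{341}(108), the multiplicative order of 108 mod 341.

10

ord(108) | φ(341) = φ(11·31) = (11−1)·(31−1) = 10·30 = 300 = 2^2 · 3 · 5^2.
Divisors of 300: 1, 2, 3, 4, 5, 6, 10, 12, 15, 20, 25, 30, 50, 60, 75, 100, 150, 300.
Check 108^d mod 341 for each divisor in increasing order:
108^1 ≡ 108
108^2 ≡ 70
108^3 ≡ 58
108^4 ≡ 126
108^5 ≡ 309
108^6 ≡ 295
108^10 ≡ 1
Therefore the multiplicative order of 108 modulo 341 is 10.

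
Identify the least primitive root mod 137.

φ(137) = 137 − 1 = 136 = 2^3 · 17.
Test candidates g = 2, 3, … against the prime factors q ∈ {2, 17} of φ(137): g is a generator iff g^(136/q) ≢ 1 for every such q.
g = 2: 2^68 ≡ 1 — hits 1, so not a primitive root.
g = 3: 3^68 ≡ 136; 3^8 ≡ 122 — none is 1, so 3 is a primitive root.
So 3 is the smallest generator of (Z/137Z)^×.

3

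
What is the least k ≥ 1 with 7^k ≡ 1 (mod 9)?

3

Since 7 ∈ (Z/9Z)^×, its order divides φ(9) = φ(3^2) = 3·(3−1) = 6 = 2 · 3.
Divisors of 6: 1, 2, 3, 6.
Compute 7^d (mod 9) for the divisors d until we hit 1:
7^1 ≡ 7
7^2 ≡ 4
7^3 ≡ 1
Hence ord(7) = 3.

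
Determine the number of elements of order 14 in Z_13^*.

0

φ(13) = 13 − 1 = 12 = 2^2 · 3.
(Z/13Z)^× is cyclic (|G| = 12); a cyclic group of order m has exactly φ(d) elements of each order d | m, and none otherwise.
14 does not divide 12, so no element of (Z/13Z)^× has order 14.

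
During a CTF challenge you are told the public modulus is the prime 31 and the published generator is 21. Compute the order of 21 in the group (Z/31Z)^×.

30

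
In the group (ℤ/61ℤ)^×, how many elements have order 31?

0

φ(61) = 61 − 1 = 60 = 2^2 · 3 · 5.
Since (Z/61Z)^× is cyclic of order 60, the number of elements of order d is φ(d) when d | 60 and 0 otherwise.
Here 60 is not a multiple of 31, so there are no elements of order 31.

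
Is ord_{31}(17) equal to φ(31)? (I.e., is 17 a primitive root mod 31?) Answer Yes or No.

Yes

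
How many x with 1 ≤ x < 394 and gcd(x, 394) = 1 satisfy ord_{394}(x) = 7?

φ(394) = φ(2)·φ(197) = 1·196 = 196 = 2^2 · 7^2.
Since (Z/394Z)^× is cyclic of order 196, the number of elements of order d is φ(d) when d | 196 and 0 otherwise.
7 | 196, and φ(7) = 7 − 1 = 6.

6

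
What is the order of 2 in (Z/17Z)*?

8

The order of 2 must divide φ(17) = 17 − 1 = 16 = 2^4.
Divisors of 16: 1, 2, 4, 8, 16.
Compute 2^d (mod 17) for the divisors d until we hit 1:
2^1 ≡ 2
2^2 ≡ 4
2^4 ≡ 16
2^8 ≡ 1
The smallest such exponent is 8, so the order of 2 is 8.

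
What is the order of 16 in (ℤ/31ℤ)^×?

Since 16 ∈ (Z/31Z)^×, its order divides φ(31) = 31 − 1 = 30 = 2 · 3 · 5.
Divisors of 30: 1, 2, 3, 5, 6, 10, 15, 30.
Test each divisor d:
16^1 ≡ 16 (mod 31)
16^2 ≡ 8 (mod 31)
16^3 ≡ 4 (mod 31)
16^5 ≡ 1 (mod 31) ✓
So ord_31(16) = 5.

5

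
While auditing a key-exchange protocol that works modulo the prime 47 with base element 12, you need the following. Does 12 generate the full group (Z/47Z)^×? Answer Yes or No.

φ(47) = 47 − 1 = 46 = 2 · 23.
Test 12^(46/q) mod 47 for each prime factor q of 46:
12^23 ≡ 1 (mod 47)  [q = 2: ≡ 1 ✗]
12^2 ≡ 3 (mod 47)  [q = 23: ≢ 1 ✓]
12^23 ≡ 1 shows ord(12) | 23, strictly less than φ(47); not a primitive root.

No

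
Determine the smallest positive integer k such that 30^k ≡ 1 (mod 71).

7

Since 30 ∈ (Z/71Z)^×, its order divides φ(71) = 71 − 1 = 70 = 2 · 5 · 7.
Divisors of 70: 1, 2, 5, 7, 10, 14, 35, 70.
Check 30^d mod 71 for each divisor in increasing order:
30^1 ≡ 30 (mod 71)
30^2 ≡ 48 (mod 71)
30^5 ≡ 37 (mod 71)
30^7 ≡ 1 (mod 71) ✓
So ord_71(30) = 7.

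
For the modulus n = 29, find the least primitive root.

2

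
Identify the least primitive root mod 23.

5

φ(23) = 23 − 1 = 22 = 2 · 11.
Test candidates g = 2, 3, … against the prime factors q ∈ {2, 11} of φ(23): g is a generator iff g^(22/q) ≢ 1 for every such q.
g = 2: 2^11 ≡ 1 — hits 1, so not a primitive root.
g = 3: 3^11 ≡ 1 — hits 1, so not a primitive root.
g = 4: 4^11 ≡ 1 — hits 1, so not a primitive root.
g = 5: 5^11 ≡ 22; 5^2 ≡ 2 — none is 1, so 5 is a primitive root.
Hence the least primitive root of 23 is 5.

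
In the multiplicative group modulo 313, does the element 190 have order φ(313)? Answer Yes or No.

Yes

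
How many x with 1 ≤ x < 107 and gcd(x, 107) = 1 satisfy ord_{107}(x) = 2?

φ(107) = 107 − 1 = 106 = 2 · 53.
(Z/107Z)^× is cyclic (|G| = 106); a cyclic group of order m has exactly φ(d) elements of each order d | m, and none otherwise.
2 | 106, and φ(2) = 2 − 1 = 1.

1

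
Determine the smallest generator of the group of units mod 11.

2

φ(11) = 11 − 1 = 10 = 2 · 5.
Test candidates g = 2, 3, … against the prime factors q ∈ {2, 5} of φ(11): g is a generator iff g^(10/q) ≢ 1 for every such q.
g = 2: 2^5 ≡ 10; 2^2 ≡ 4 — none is 1, so 2 is a primitive root.
Hence the least primitive root of 11 is 2.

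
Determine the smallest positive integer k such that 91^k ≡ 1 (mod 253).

10

ord(91) | φ(253) = φ(11·23) = (11−1)·(23−1) = 10·22 = 220 = 2^2 · 5 · 11.
Divisors of 220: 1, 2, 4, 5, 10, 11, 20, 22, 44, 55, 110, 220.
Compute 91^d (mod 253) for the divisors d until we hit 1:
91^1 ≡ 91 (mod 253)
91^2 ≡ 185 (mod 253)
91^4 ≡ 70 (mod 253)
91^5 ≡ 45 (mod 253)
91^10 ≡ 1 (mod 253) ✓
Hence ord(91) = 10.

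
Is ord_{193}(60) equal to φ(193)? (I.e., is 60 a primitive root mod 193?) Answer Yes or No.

No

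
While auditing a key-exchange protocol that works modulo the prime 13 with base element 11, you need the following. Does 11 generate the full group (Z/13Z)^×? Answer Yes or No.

Yes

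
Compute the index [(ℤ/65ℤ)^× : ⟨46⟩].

By Lagrange's theorem, ord_65(46) divides φ(65) = φ(5·13) = (5−1)·(13−1) = 4·12 = 48 = 2^4 · 3.
Divisors of 48: 1, 2, 3, 4, 6, 8, 12, 16, 24, 48.
Test each divisor d:
46^1 ≡ 46
46^2 ≡ 36
46^3 ≡ 31
46^4 ≡ 61
46^6 ≡ 51
46^8 ≡ 16
46^12 ≡ 1
The order of 46 is 12, so the subgroup it generates has 12 elements.
The index is φ(65) / ord(46) = 48 / 12 = 4.

4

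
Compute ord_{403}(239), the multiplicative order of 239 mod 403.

60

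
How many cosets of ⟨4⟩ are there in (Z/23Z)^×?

ord(4) | φ(23) = 23 − 1 = 22 = 2 · 11.
Divisors of 22: 1, 2, 11, 22.
Evaluate successive powers at the divisors of 22:
4^1 ≡ 4
4^2 ≡ 16
4^11 ≡ 1
The order of 4 is 11, so the subgroup it generates has 11 elements.
Index = |(Z/23Z)^×| / |⟨4⟩| = 22 / 11 = 2.

2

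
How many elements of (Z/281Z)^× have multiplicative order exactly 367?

φ(281) = 281 − 1 = 280 = 2^3 · 5 · 7.
Since (Z/281Z)^× is cyclic of order 280, the number of elements of order d is φ(d) when d | 280 and 0 otherwise.
367 does not divide 280, so no element of (Z/281Z)^× has order 367.

0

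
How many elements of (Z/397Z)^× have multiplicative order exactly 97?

0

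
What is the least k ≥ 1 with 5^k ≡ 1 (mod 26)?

4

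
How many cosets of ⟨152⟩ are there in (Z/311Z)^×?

1

Since 152 ∈ (Z/311Z)^×, its order divides φ(311) = 311 − 1 = 310 = 2 · 5 · 31.
Divisors of 310: 1, 2, 5, 10, 31, 62, 155, 310.
Compute 152^d (mod 311) for the divisors d until we hit 1:
152^1 ≡ 152
152^2 ≡ 90
152^5 ≡ 262
152^10 ≡ 224
152^31 ≡ 95
152^62 ≡ 6
152^155 ≡ 310
152^310 ≡ 1
Thus |⟨152⟩| = ord(152) = 310.
[(Z/311Z)^× : ⟨152⟩] = 310/310 = 1.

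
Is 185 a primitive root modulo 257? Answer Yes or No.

No

φ(257) = 257 − 1 = 256 = 2^8.
It suffices to check that the order of 185 is not a proper divisor of 256: compute 185^(256/q) for q ∈ {2}.
185^128 ≡ 1 (mod 257)  [q = 2: ≡ 1 ✗]
Since 185^128 ≡ 1, the order of 185 divides 128 < 256, so 185 is not a primitive root.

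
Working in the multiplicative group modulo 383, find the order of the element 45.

382

ord(45) | φ(383) = 383 − 1 = 382 = 2 · 191.
Divisors of 382: 1, 2, 191, 382.
Check 45^d mod 383 for each divisor in increasing order:
45^1 ≡ 45 (mod 383)
45^2 ≡ 110 (mod 383)
45^191 ≡ 382 (mod 383)
45^382 ≡ 1 (mod 383) ✓
Hence ord(45) = 382.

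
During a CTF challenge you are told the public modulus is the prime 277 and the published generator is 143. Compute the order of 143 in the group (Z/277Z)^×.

276

By Lagrange's theorem, ord_277(143) divides φ(277) = 277 − 1 = 276 = 2^2 · 3 · 23.
Divisors of 276: 1, 2, 3, 4, 6, 12, 23, 46, 69, 92, 138, 276.
Compute 143^d (mod 277) for the divisors d until we hit 1:
143^1 ≡ 143 (mod 277)
143^2 ≡ 228 (mod 277)
143^3 ≡ 195 (mod 277)
143^4 ≡ 185 (mod 277)
143^6 ≡ 76 (mod 277)
143^12 ≡ 236 (mod 277)
143^23 ≡ 35 (mod 277)
143^46 ≡ 117 (mod 277)
143^69 ≡ 217 (mod 277)
143^92 ≡ 116 (mod 277)
143^138 ≡ 276 (mod 277)
143^276 ≡ 1 (mod 277) ✓
The smallest such exponent is 276, so the order of 143 is 276.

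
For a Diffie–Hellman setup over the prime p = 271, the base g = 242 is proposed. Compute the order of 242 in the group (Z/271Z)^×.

3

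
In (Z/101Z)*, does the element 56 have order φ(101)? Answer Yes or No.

No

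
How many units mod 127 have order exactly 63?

36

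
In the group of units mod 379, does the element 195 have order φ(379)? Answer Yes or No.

φ(379) = 379 − 1 = 378 = 2 · 3^3 · 7.
An element g generates (Z/379Z)^× iff g^(378/q) ≢ 1 (mod 379) for each prime q ∈ {2, 3, 7}.
195^189 ≡ 1 (mod 379)  [q = 2: ≡ 1 ✗]
195^126 ≡ 1 (mod 379)  [q = 3: ≡ 1 ✗]
195^54 ≡ 94 (mod 379)  [q = 7: ≢ 1 ✓]
The check at q = 2 fails, so 195 generates a proper subgroup.

No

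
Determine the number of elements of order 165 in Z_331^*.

φ(331) = 331 − 1 = 330 = 2 · 3 · 5 · 11.
(Z/331Z)^× is cyclic (|G| = 330); a cyclic group of order m has exactly φ(d) elements of each order d | m, and none otherwise.
165 = 3 · 5 · 11 divides 330, and φ(165) = 80.

80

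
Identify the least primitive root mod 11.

2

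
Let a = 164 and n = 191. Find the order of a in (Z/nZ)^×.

190

ord(164) | φ(191) = 191 − 1 = 190 = 2 · 5 · 19.
Divisors of 190: 1, 2, 5, 10, 19, 38, 95, 190.
Compute 164^d (mod 191) for the divisors d until we hit 1:
164^1 ≡ 164
164^2 ≡ 156
164^5 ≡ 159
164^10 ≡ 69
164^19 ≡ 142
164^38 ≡ 109
164^95 ≡ 190
164^190 ≡ 1
The smallest such exponent is 190, so the order of 164 is 190.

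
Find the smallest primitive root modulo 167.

φ(167) = 167 − 1 = 166 = 2 · 83.
g is a primitive root iff g^(166/q) ≢ 1 (mod 167) for each prime q ∈ {2, 83}.
g = 2: 2^83 ≡ 1 — hits 1, so not a primitive root.
g = 3: 3^83 ≡ 1 — hits 1, so not a primitive root.
g = 4: 4^83 ≡ 1 — hits 1, so not a primitive root.
g = 5: 5^83 ≡ 166; 5^2 ≡ 25 — none is 1, so 5 is a primitive root.
The smallest primitive root modulo 167 is 5.

5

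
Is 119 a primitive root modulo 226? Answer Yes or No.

Yes

φ(226) = φ(2)·φ(113) = 1·112 = 112 = 2^4 · 7.
An element g generates (Z/226Z)^× iff g^(112/q) ≢ 1 (mod 226) for each prime q ∈ {2, 7}.
119^56 ≡ 225 (mod 226)  [q = 2: ≢ 1 ✓]
119^16 ≡ 143 (mod 226)  [q = 7: ≢ 1 ✓]
Every test exponent gives a nontrivial residue, hence 119 generates the full group.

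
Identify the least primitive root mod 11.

2

φ(11) = 11 − 1 = 10 = 2 · 5.
g is a primitive root iff g^(10/q) ≢ 1 (mod 11) for each prime q ∈ {2, 5}.
g = 2: 2^5 ≡ 10; 2^2 ≡ 4 — none is 1, so 2 is a primitive root.
Hence the least primitive root of 11 is 2.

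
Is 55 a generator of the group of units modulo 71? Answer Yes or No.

φ(71) = 71 − 1 = 70 = 2 · 5 · 7.
It suffices to check that the order of 55 is not a proper divisor of 70: compute 55^(70/q) for q ∈ {2, 5, 7}.
55^35 ≡ 70 (mod 71)  [q = 2: ≢ 1 ✓]
55^14 ≡ 25 (mod 71)  [q = 5: ≢ 1 ✓]
55^10 ≡ 32 (mod 71)  [q = 7: ≢ 1 ✓]
None equal 1, so ord_71(55) = 70: 55 is a primitive root.

Yes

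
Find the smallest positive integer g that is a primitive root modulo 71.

φ(71) = 71 − 1 = 70 = 2 · 5 · 7.
Test candidates g = 2, 3, … against the prime factors q ∈ {2, 5, 7} of φ(71): g is a generator iff g^(70/q) ≢ 1 for every such q.
g = 2: 2^35 ≡ 1 — hits 1, so not a primitive root.
g = 3: 3^35 ≡ 1 — hits 1, so not a primitive root.
g = 4: 4^35 ≡ 1 — hits 1, so not a primitive root.
g = 5: 5^35 ≡ 1 — hits 1, so not a primitive root.
g = 6: 6^35 ≡ 1 — hits 1, so not a primitive root.
g = 7: 7^35 ≡ 70; 7^14 ≡ 54; 7^10 ≡ 45 — none is 1, so 7 is a primitive root.
So 7 is the smallest generator of (Z/71Z)^×.

7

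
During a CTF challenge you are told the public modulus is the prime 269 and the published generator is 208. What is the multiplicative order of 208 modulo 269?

134

By Lagrange's theorem, ord_269(208) divides φ(269) = 269 − 1 = 268 = 2^2 · 67.
Divisors of 268: 1, 2, 4, 67, 134, 268.
Test each divisor d:
208^1 ≡ 208 (mod 269)
208^2 ≡ 224 (mod 269)
208^4 ≡ 142 (mod 269)
208^67 ≡ 268 (mod 269)
208^134 ≡ 1 (mod 269) ✓
The smallest such exponent is 134, so the order of 208 is 134.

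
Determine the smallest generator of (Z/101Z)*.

2

φ(101) = 101 − 1 = 100 = 2^2 · 5^2.
Test candidates g = 2, 3, … against the prime factors q ∈ {2, 5} of φ(101): g is a generator iff g^(100/q) ≢ 1 for every such q.
g = 2: 2^50 ≡ 100; 2^20 ≡ 95 — none is 1, so 2 is a primitive root.
The smallest primitive root modulo 101 is 2.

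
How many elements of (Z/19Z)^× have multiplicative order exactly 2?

1

φ(19) = 19 − 1 = 18 = 2 · 3^2.
In a cyclic group of order 18, there are φ(d) elements of order d for each divisor d of 18, and zero for non-divisors.
2 | 18, and φ(2) = 2 − 1 = 1.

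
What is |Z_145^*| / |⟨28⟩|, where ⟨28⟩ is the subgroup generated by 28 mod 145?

28

By Lagrange's theorem, ord_145(28) divides φ(145) = φ(5·29) = (5−1)·(29−1) = 4·28 = 112 = 2^4 · 7.
Divisors of 112: 1, 2, 4, 7, 8, 14, 16, 28, 56, 112.
Test each divisor d:
28^1 ≡ 28 (mod 145)
28^2 ≡ 59 (mod 145)
28^4 ≡ 1 (mod 145) ✓
Thus |⟨28⟩| = ord(28) = 4.
Index = |(Z/145Z)^×| / |⟨28⟩| = 112 / 4 = 28.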